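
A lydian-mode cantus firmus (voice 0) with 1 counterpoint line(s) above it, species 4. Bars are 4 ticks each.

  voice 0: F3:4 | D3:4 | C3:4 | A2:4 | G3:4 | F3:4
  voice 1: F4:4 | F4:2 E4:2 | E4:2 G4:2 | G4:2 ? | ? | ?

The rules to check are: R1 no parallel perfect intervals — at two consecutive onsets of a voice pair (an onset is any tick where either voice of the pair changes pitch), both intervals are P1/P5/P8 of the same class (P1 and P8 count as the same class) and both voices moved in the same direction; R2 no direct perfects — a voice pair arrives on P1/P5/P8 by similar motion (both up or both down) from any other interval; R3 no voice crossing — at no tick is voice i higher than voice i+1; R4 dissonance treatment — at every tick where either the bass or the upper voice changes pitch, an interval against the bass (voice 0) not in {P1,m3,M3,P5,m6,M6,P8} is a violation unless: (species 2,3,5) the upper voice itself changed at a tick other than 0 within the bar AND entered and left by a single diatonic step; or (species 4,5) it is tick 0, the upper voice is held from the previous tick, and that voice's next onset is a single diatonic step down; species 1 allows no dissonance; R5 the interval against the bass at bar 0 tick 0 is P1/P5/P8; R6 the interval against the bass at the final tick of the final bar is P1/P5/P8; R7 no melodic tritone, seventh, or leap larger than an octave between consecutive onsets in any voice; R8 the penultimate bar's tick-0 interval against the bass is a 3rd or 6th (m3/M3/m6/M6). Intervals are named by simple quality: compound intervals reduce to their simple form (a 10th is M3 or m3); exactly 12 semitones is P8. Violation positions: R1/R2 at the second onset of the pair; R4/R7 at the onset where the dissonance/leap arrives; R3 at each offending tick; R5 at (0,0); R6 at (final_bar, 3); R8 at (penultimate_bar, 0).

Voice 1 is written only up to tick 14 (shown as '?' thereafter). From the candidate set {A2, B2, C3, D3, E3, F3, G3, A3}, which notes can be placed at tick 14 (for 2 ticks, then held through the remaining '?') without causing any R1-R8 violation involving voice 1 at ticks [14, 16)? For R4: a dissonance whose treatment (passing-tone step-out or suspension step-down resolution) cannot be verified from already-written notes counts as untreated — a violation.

{}

A2: violates R7
B2: violates R4,R7
C3: violates R7
D3: violates R4,R7
E3: violates R7
F3: violates R7
G3: violates R4
A3: violates R7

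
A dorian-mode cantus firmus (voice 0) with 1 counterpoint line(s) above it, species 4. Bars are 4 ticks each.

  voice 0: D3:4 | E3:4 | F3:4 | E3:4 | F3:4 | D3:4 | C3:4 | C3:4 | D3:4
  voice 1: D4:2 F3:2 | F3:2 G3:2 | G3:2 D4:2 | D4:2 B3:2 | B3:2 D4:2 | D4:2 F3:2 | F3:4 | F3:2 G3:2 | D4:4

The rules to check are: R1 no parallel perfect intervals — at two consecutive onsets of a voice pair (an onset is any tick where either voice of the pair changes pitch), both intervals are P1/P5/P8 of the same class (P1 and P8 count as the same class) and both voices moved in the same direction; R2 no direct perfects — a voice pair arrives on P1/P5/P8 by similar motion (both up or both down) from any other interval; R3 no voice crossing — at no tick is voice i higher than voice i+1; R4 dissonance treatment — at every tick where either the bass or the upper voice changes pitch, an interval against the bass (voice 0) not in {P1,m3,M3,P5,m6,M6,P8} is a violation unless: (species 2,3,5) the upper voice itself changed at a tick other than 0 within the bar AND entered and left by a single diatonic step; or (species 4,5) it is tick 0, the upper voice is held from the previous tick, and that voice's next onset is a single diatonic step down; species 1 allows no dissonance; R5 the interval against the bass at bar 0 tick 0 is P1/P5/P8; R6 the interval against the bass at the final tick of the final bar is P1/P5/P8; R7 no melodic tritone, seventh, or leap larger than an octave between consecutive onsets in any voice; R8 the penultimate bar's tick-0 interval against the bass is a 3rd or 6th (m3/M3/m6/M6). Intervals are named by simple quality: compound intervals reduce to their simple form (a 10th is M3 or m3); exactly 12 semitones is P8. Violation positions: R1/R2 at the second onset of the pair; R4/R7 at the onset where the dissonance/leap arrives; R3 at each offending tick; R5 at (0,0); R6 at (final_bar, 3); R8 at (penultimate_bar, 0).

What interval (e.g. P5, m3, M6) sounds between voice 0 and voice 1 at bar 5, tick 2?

m3

voice 0=D3 voice 1=F3 -> m3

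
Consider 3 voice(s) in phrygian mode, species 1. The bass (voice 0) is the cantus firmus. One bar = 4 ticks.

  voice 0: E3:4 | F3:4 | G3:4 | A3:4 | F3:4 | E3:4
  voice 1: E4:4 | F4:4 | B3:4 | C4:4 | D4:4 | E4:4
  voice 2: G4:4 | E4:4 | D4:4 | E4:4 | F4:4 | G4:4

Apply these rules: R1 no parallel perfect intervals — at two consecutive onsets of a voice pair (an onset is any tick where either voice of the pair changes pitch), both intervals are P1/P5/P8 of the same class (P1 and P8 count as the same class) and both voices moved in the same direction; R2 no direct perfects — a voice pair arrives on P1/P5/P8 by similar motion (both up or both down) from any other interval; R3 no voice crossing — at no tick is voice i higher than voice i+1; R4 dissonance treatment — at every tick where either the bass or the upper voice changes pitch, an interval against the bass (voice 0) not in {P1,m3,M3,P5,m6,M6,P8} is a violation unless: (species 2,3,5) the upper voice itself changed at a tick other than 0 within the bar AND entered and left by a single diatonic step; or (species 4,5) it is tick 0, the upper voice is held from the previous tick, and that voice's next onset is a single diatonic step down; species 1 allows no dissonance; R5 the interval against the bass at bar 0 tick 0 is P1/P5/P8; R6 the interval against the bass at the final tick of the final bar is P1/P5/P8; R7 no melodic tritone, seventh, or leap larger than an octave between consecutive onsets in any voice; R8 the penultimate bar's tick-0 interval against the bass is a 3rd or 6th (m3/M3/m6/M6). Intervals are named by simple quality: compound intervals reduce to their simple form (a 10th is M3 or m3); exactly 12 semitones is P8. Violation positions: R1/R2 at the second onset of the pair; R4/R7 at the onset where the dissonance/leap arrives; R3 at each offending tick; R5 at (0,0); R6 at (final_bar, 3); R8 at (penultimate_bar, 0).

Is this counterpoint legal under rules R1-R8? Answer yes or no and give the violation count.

bar 0: v0=E3 v1=E4 v2=G4 (m3)
bar 1: v0=F3 v1=F4 v2=E4 (M7)
bar 2: v0=G3 v1=B3 v2=D4 (P5)
bar 3: v0=A3 v1=C4 v2=E4 (P5)
bar 4: v0=F3 v1=D4 v2=F4 (P8)
bar 5: v0=E3 v1=E4 v2=G4 (m3)
  R5 @ bar0.0: opens on m3
  R1 @ bar1.0: E3/E4 P8 -> F3/F4 P8 similar
  R3 @ bar1.0: F4 above E4
  R4 @ bar1.0: F3/E4 M7 untreated
  R3 @ bar1.1: F4 above E4
  R3 @ bar1.2: F4 above E4
  R3 @ bar1.3: F4 above E4
  R7 @ bar2.0: F4->B3 leap 6st
  R1 @ bar3.0: G3/D4 P5 -> A3/E4 P5 similar
  R8 @ bar4.0: penult P8 not 3rd/6th
  R6 @ bar5.3: closes on m3

No (11 violations)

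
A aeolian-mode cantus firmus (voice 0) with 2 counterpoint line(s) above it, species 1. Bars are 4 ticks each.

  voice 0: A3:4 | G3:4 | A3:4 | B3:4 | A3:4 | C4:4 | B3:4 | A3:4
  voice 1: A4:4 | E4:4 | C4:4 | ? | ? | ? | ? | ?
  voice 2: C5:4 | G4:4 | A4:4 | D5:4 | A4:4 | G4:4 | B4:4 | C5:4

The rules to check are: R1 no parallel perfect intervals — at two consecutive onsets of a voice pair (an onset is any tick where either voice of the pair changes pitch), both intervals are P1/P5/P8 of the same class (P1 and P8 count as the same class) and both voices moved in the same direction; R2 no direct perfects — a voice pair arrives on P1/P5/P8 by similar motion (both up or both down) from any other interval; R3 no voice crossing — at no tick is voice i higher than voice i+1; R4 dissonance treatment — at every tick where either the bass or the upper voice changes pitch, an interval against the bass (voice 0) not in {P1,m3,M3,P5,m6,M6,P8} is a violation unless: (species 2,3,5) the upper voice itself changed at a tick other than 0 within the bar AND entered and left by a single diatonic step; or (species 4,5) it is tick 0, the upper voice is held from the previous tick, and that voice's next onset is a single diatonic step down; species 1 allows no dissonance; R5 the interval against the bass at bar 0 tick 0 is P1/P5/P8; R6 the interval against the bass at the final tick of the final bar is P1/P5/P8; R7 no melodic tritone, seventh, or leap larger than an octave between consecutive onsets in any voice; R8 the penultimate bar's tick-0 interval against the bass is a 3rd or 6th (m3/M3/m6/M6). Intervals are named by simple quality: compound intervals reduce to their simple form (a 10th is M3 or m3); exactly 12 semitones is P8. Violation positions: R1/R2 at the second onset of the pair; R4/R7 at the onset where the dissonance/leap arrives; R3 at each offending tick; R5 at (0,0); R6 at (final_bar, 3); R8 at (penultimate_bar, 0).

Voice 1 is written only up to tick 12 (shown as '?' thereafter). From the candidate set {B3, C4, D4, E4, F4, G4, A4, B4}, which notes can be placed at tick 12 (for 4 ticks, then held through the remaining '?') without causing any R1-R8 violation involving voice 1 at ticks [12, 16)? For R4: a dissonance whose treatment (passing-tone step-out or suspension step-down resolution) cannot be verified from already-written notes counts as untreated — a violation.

{B3}

B3: legal
C4: violates R4
D4: violates R2
E4: violates R4
F4: violates R4
G4: violates R2
A4: violates R4
B4: violates R2,R7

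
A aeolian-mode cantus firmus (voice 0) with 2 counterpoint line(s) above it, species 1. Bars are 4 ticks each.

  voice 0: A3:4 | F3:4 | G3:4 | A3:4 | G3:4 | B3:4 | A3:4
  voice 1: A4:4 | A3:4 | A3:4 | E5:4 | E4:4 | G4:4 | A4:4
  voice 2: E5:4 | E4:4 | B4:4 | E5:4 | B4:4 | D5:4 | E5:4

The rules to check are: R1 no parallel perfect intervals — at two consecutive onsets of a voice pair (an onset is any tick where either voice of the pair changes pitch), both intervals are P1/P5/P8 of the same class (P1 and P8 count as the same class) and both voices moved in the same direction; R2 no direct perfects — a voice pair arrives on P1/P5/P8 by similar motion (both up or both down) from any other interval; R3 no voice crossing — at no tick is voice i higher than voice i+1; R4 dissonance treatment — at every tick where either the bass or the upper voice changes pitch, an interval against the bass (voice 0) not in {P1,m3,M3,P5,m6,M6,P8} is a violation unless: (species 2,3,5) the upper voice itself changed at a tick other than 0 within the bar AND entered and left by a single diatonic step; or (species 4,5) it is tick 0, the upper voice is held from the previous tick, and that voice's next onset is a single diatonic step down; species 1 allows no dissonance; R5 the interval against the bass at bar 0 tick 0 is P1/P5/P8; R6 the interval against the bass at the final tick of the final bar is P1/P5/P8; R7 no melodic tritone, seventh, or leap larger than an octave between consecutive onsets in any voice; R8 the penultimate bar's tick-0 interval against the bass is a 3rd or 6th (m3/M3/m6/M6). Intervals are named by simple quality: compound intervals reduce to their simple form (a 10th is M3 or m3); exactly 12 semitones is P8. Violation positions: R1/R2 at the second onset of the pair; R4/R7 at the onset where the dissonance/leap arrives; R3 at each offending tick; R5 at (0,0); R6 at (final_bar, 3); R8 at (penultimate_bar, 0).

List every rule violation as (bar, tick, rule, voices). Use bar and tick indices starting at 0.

(1, 0, R1, (1, 2))
(1, 0, R4, (0, 2))
(2, 0, R4, (0, 1))
(3, 0, R2, (0, 1))
(3, 0, R2, (0, 2))
(3, 0, R2, (1, 2))
(3, 0, R7, (1,))
(4, 0, R2, (1, 2))
(5, 0, R1, (1, 2))
(6, 0, R1, (1, 2))

bar 0: v0=A3 v1=A4 v2=E5 downbeat P5
bar 1: v0=F3 v1=A3 v2=E4 downbeat M7
bar 2: v0=G3 v1=A3 v2=B4 downbeat M3
bar 3: v0=A3 v1=E5 v2=E5 downbeat P5
bar 4: v0=G3 v1=E4 v2=B4 downbeat M3
bar 5: v0=B3 v1=G4 v2=D5 downbeat m3
bar 6: v0=A3 v1=A4 v2=E5 downbeat P5
  -> R1 @ bar 1 tick 0 v(1, 2): A4/E5 P5 -> A3/E4 P5 similar
  -> R4 @ bar 1 tick 0 v(0, 2): F3/E4 M7 untreated
  -> R4 @ bar 2 tick 0 v(0, 1): G3/A3 M2 untreated
  -> R2 @ bar 3 tick 0 v(0, 1): G3/A3 M2 -> A3/E5 P5 similar
  -> R2 @ bar 3 tick 0 v(0, 2): G3/B4 M3 -> A3/E5 P5 similar
  -> R2 @ bar 3 tick 0 v(1, 2): A3/B4 M2 -> E5/E5 P1 similar
  -> R7 @ bar 3 tick 0 v(1,): A3->E5 leap 19st
  -> R2 @ bar 4 tick 0 v(1, 2): E5/E5 P1 -> E4/B4 P5 similar
  -> R1 @ bar 5 tick 0 v(1, 2): E4/B4 P5 -> G4/D5 P5 similar
  -> R1 @ bar 6 tick 0 v(1, 2): G4/D5 P5 -> A4/E5 P5 similar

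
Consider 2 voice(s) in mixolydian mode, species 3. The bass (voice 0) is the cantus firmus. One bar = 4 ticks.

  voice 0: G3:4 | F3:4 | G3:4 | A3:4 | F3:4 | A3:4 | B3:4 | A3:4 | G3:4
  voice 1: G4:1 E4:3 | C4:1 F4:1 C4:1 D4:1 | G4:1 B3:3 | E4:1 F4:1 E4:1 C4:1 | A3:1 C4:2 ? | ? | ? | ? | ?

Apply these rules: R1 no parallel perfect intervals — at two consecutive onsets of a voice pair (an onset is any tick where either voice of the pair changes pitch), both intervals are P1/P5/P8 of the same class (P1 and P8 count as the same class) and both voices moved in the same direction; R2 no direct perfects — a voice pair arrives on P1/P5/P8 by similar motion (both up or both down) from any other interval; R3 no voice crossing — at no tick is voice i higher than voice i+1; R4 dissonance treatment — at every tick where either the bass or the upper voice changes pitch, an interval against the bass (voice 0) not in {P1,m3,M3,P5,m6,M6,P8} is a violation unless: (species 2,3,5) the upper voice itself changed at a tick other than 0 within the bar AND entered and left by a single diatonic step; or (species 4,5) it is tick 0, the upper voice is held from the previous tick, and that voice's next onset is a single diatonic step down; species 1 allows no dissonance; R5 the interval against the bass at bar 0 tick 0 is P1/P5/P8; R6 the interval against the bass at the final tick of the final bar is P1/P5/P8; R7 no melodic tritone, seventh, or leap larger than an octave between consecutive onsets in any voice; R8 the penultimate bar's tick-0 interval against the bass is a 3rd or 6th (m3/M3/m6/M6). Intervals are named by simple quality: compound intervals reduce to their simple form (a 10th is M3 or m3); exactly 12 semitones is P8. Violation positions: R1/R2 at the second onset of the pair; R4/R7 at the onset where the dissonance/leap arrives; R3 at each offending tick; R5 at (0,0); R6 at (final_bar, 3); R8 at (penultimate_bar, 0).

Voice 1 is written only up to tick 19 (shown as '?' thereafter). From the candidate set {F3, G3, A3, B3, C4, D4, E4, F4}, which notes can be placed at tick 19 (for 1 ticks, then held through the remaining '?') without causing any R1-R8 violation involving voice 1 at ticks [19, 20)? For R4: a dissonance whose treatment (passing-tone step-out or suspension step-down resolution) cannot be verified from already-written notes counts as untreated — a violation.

{A3, C4, D4, F3, F4}

F3: legal
G3: violates R4
A3: legal
B3: violates R4
C4: legal
D4: legal
E4: violates R4
F4: legal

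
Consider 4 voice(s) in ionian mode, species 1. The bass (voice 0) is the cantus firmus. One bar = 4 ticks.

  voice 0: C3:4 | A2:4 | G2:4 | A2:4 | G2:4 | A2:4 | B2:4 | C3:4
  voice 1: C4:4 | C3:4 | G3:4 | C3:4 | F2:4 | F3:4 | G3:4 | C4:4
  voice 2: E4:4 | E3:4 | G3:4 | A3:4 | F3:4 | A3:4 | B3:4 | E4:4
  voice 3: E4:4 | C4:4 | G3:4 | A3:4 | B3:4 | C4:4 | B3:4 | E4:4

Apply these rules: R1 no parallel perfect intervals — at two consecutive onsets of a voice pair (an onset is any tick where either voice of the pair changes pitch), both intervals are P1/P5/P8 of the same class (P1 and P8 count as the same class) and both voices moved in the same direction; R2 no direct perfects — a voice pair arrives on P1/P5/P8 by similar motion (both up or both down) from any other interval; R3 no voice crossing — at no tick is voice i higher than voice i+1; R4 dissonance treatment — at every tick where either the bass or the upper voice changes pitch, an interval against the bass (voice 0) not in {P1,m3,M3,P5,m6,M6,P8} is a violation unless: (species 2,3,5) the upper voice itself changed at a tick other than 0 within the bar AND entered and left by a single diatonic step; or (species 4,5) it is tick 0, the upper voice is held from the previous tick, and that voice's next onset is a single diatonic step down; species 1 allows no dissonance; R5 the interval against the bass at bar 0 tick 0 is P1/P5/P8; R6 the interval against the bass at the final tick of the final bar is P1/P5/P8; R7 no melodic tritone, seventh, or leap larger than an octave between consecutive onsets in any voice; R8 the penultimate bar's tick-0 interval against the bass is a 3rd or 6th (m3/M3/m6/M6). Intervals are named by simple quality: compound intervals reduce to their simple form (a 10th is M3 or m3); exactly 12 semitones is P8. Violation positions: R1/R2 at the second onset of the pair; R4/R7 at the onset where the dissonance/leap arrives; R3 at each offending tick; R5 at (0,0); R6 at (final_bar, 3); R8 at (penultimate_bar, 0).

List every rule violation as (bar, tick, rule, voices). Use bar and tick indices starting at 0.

(0, 0, R5, (0, 2))
(0, 0, R5, (0, 3))
(1, 0, R2, (0, 2))
(1, 0, R2, (1, 3))
(2, 0, R2, (0, 3))
(2, 0, R2, (1, 2))
(3, 0, R1, (0, 2))
(3, 0, R1, (0, 3))
(3, 0, R1, (2, 3))
(4, 0, R2, (1, 2))
(4, 0, R3, (0, 1))
(4, 0, R4, (0, 1))
(4, 0, R4, (0, 2))
(4, 1, R3, (0, 1))
(4, 2, R3, (0, 1))
(4, 3, R3, (0, 1))
(5, 0, R2, (0, 2))
(5, 0, R2, (1, 3))
(6, 0, R1, (0, 2))
(6, 0, R8, (0, 2))
(6, 0, R8, (0, 3))
(7, 0, R1, (2, 3))
(7, 0, R2, (0, 1))
(7, 3, R6, (0, 2))
(7, 3, R6, (0, 3))

bar 0: v0=C3 v1=C4 v2=E4 v3=E4 downbeat M3
bar 1: v0=A2 v1=C3 v2=E3 v3=C4 downbeat m3
bar 2: v0=G2 v1=G3 v2=G3 v3=G3 downbeat P8
bar 3: v0=A2 v1=C3 v2=A3 v3=A3 downbeat P8
bar 4: v0=G2 v1=F2 v2=F3 v3=B3 downbeat M3
bar 5: v0=A2 v1=F3 v2=A3 v3=C4 downbeat m3
bar 6: v0=B2 v1=G3 v2=B3 v3=B3 downbeat P8
bar 7: v0=C3 v1=C4 v2=E4 v3=E4 downbeat M3
  -> R5 @ bar 0 tick 0 v(0, 2): opens on M3
  -> R5 @ bar 0 tick 0 v(0, 3): opens on M3
  -> R2 @ bar 1 tick 0 v(0, 2): C3/E4 M3 -> A2/E3 P5 similar
  -> R2 @ bar 1 tick 0 v(1, 3): C4/E4 M3 -> C3/C4 P8 similar
  -> R2 @ bar 2 tick 0 v(0, 3): A2/C4 m3 -> G2/G3 P8 similar
  -> R2 @ bar 2 tick 0 v(1, 2): C3/E3 M3 -> G3/G3 P1 similar
  -> R1 @ bar 3 tick 0 v(0, 2): G2/G3 P8 -> A2/A3 P8 similar
  -> R1 @ bar 3 tick 0 v(0, 3): G2/G3 P8 -> A2/A3 P8 similar
  -> R1 @ bar 3 tick 0 v(2, 3): G3/G3 P1 -> A3/A3 P1 similar
  -> R2 @ bar 4 tick 0 v(1, 2): C3/A3 M6 -> F2/F3 P8 similar
  -> R3 @ bar 4 tick 0 v(0, 1): G2 above F2
  -> R4 @ bar 4 tick 0 v(0, 1): G2/F2 M2 untreated
  -> R4 @ bar 4 tick 0 v(0, 2): G2/F3 m7 untreated
  -> R3 @ bar 4 tick 1 v(0, 1): G2 above F2
  -> R3 @ bar 4 tick 2 v(0, 1): G2 above F2
  -> R3 @ bar 4 tick 3 v(0, 1): G2 above F2
  -> R2 @ bar 5 tick 0 v(0, 2): G2/F3 m7 -> A2/A3 P8 similar
  -> R2 @ bar 5 tick 0 v(1, 3): F2/B3 TT -> F3/C4 P5 similar
  -> R1 @ bar 6 tick 0 v(0, 2): A2/A3 P8 -> B2/B3 P8 similar
  -> R8 @ bar 6 tick 0 v(0, 2): penult P8 not 3rd/6th
  -> R8 @ bar 6 tick 0 v(0, 3): penult P8 not 3rd/6th
  -> R1 @ bar 7 tick 0 v(2, 3): B3/B3 P1 -> E4/E4 P1 similar
  -> R2 @ bar 7 tick 0 v(0, 1): B2/G3 m6 -> C3/C4 P8 similar
  -> R6 @ bar 7 tick 3 v(0, 2): closes on M3
  -> R6 @ bar 7 tick 3 v(0, 3): closes on M3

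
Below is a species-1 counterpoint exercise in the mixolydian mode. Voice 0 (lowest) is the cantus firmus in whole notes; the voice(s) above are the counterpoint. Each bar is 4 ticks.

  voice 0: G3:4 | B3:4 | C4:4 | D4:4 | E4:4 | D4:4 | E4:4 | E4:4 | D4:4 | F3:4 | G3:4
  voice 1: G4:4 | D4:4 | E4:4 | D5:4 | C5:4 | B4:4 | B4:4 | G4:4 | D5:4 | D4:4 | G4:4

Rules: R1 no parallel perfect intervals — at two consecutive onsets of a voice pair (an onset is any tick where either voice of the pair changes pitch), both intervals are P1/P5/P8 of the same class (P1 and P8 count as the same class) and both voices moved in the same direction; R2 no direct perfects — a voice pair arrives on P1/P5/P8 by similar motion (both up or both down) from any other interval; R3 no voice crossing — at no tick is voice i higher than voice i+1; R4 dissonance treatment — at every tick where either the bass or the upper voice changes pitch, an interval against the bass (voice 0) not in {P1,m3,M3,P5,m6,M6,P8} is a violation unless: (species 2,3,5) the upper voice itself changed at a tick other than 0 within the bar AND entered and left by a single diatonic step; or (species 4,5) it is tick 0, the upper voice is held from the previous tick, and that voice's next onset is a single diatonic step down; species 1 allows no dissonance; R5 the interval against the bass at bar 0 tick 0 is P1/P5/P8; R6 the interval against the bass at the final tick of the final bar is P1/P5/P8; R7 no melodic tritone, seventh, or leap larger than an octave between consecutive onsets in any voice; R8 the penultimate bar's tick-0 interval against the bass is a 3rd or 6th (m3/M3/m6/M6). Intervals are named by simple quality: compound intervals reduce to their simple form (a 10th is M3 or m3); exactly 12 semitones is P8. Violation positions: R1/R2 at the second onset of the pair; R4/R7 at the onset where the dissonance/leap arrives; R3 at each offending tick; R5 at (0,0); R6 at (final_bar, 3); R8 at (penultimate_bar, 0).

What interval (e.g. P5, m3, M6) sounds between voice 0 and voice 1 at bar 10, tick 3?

P8

voice 0=G3 voice 1=G4 -> P8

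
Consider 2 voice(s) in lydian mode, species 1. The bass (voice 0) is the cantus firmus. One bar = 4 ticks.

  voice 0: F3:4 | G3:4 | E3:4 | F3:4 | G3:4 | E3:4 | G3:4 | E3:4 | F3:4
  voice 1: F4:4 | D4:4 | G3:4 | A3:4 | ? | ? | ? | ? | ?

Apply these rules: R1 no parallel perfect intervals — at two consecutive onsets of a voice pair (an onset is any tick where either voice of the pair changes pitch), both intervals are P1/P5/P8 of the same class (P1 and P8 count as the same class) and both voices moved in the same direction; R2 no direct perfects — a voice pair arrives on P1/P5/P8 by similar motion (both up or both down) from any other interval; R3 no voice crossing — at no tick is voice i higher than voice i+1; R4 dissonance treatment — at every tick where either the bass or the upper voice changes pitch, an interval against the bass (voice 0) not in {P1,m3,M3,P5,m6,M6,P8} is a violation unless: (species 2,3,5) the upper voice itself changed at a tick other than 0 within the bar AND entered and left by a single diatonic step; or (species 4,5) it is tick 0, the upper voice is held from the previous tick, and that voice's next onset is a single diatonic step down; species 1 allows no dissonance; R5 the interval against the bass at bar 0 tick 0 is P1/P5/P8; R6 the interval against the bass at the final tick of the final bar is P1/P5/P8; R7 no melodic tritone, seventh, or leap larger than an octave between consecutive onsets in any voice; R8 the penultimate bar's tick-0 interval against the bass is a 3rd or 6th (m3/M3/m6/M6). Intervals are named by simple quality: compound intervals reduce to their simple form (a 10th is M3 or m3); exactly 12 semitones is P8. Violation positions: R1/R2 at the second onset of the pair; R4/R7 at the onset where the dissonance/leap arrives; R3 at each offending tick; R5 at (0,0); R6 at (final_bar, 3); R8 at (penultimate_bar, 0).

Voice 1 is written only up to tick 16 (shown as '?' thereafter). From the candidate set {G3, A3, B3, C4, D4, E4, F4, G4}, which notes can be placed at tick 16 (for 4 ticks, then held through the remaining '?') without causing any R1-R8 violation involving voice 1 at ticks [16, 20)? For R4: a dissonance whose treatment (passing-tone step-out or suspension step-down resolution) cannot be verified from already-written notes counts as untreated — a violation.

G3: legal
A3: violates R4
B3: legal
C4: violates R4
D4: violates R2
E4: legal
F4: violates R4
G4: violates R2,R7

{B3, E4, G3}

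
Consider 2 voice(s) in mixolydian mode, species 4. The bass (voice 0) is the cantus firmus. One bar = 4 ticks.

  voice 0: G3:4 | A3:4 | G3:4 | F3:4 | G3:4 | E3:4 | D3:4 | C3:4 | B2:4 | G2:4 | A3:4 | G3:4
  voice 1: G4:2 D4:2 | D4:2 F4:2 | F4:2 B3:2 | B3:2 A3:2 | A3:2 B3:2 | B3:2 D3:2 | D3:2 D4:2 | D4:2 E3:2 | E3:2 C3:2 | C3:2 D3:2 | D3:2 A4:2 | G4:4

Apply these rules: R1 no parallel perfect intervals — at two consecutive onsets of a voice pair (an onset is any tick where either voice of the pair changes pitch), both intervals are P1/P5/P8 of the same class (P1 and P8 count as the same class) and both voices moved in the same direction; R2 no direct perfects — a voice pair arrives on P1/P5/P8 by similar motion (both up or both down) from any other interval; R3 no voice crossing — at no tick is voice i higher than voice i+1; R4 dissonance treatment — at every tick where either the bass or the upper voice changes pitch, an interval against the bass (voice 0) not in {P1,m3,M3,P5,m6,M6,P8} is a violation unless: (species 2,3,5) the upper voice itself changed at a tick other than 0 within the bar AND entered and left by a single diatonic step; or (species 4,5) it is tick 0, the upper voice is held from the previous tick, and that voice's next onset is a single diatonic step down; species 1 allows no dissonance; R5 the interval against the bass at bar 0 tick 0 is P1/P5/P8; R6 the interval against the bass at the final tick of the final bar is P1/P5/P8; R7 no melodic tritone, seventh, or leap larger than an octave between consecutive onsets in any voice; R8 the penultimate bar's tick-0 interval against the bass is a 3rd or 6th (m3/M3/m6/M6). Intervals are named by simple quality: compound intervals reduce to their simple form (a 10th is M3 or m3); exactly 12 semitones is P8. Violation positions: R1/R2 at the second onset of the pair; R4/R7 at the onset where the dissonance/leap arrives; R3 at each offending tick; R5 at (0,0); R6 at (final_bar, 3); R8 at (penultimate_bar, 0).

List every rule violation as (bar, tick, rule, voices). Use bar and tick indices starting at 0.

bar 0: v0=G3 v1=G4 downbeat P8
bar 1: v0=A3 v1=D4 downbeat P4
bar 2: v0=G3 v1=F4 downbeat m7
bar 3: v0=F3 v1=B3 downbeat TT
bar 4: v0=G3 v1=A3 downbeat M2
bar 5: v0=E3 v1=B3 downbeat P5
bar 6: v0=D3 v1=D3 downbeat P1
bar 7: v0=C3 v1=D4 downbeat M2
bar 8: v0=B2 v1=E3 downbeat P4
bar 9: v0=G2 v1=C3 downbeat P4
bar 10: v0=A3 v1=D3 downbeat P5
bar 11: v0=G3 v1=G4 downbeat P8
  -> R4 @ bar 1 tick 0 v(0, 1): A3/D4 P4 untreated
  -> R4 @ bar 2 tick 0 v(0, 1): G3/F4 m7 untreated
  -> R7 @ bar 2 tick 2 v(1,): F4->B3 leap 6st
  -> R4 @ bar 4 tick 0 v(0, 1): G3/A3 M2 untreated
  -> R3 @ bar 5 tick 2 v(0, 1): E3 above D3
  -> R4 @ bar 5 tick 2 v(0, 1): E3/D3 M2 untreated
  -> R3 @ bar 5 tick 3 v(0, 1): E3 above D3
  -> R4 @ bar 7 tick 0 v(0, 1): C3/D4 M2 untreated
  -> R7 @ bar 7 tick 2 v(1,): D4->E3 leap 10st
  -> R4 @ bar 8 tick 0 v(0, 1): B2/E3 P4 untreated
  -> R4 @ bar 8 tick 2 v(0, 1): B2/C3 m2 untreated
  -> R4 @ bar 9 tick 0 v(0, 1): G2/C3 P4 untreated
  -> R3 @ bar 10 tick 0 v(0, 1): A3 above D3
  -> R7 @ bar 10 tick 0 v(0,): G2->A3 leap 14st
  -> R8 @ bar 10 tick 0 v(0, 1): penult P5 not 3rd/6th
  -> R3 @ bar 10 tick 1 v(0, 1): A3 above D3
  -> R7 @ bar 10 tick 2 v(1,): D3->A4 leap 19st
  -> R1 @ bar 11 tick 0 v(0, 1): A3/A4 P8 -> G3/G4 P8 similar

(1, 0, R4, (0, 1))
(2, 0, R4, (0, 1))
(2, 2, R7, (1,))
(4, 0, R4, (0, 1))
(5, 2, R3, (0, 1))
(5, 2, R4, (0, 1))
(5, 3, R3, (0, 1))
(7, 0, R4, (0, 1))
(7, 2, R7, (1,))
(8, 0, R4, (0, 1))
(8, 2, R4, (0, 1))
(9, 0, R4, (0, 1))
(10, 0, R3, (0, 1))
(10, 0, R7, (0,))
(10, 0, R8, (0, 1))
(10, 1, R3, (0, 1))
(10, 2, R7, (1,))
(11, 0, R1, (0, 1))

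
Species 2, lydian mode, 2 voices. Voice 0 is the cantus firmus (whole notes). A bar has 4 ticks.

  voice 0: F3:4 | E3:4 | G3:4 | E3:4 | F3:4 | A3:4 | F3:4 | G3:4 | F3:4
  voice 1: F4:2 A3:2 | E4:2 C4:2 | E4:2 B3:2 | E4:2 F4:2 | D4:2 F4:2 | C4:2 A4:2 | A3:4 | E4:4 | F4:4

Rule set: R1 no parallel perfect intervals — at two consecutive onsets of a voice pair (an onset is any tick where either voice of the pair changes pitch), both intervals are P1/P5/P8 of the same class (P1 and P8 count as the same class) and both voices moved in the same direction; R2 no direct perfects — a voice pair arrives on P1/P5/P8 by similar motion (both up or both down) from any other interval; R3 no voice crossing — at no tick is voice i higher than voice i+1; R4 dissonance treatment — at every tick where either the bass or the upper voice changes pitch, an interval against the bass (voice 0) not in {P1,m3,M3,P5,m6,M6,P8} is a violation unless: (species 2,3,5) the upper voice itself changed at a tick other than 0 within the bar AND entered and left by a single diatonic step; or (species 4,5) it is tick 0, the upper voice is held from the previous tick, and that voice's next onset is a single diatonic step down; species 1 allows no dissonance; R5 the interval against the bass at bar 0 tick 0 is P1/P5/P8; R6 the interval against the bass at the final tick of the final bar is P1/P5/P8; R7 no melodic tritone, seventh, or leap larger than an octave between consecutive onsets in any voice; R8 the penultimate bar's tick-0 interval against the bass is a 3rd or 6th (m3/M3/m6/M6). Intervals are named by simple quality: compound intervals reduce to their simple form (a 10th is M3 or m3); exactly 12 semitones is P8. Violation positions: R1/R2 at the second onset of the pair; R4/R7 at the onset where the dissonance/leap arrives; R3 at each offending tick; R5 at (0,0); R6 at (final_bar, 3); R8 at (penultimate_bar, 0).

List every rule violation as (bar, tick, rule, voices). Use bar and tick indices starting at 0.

(3, 2, R4, (0, 1))

bar 0: v0=F3 v1=F4 downbeat P8
bar 1: v0=E3 v1=E4 downbeat P8
bar 2: v0=G3 v1=E4 downbeat M6
bar 3: v0=E3 v1=E4 downbeat P8
bar 4: v0=F3 v1=D4 downbeat M6
bar 5: v0=A3 v1=C4 downbeat m3
bar 6: v0=F3 v1=A3 downbeat M3
bar 7: v0=G3 v1=E4 downbeat M6
bar 8: v0=F3 v1=F4 downbeat P8
  -> R4 @ bar 3 tick 2 v(0, 1): E3/F4 m2 untreated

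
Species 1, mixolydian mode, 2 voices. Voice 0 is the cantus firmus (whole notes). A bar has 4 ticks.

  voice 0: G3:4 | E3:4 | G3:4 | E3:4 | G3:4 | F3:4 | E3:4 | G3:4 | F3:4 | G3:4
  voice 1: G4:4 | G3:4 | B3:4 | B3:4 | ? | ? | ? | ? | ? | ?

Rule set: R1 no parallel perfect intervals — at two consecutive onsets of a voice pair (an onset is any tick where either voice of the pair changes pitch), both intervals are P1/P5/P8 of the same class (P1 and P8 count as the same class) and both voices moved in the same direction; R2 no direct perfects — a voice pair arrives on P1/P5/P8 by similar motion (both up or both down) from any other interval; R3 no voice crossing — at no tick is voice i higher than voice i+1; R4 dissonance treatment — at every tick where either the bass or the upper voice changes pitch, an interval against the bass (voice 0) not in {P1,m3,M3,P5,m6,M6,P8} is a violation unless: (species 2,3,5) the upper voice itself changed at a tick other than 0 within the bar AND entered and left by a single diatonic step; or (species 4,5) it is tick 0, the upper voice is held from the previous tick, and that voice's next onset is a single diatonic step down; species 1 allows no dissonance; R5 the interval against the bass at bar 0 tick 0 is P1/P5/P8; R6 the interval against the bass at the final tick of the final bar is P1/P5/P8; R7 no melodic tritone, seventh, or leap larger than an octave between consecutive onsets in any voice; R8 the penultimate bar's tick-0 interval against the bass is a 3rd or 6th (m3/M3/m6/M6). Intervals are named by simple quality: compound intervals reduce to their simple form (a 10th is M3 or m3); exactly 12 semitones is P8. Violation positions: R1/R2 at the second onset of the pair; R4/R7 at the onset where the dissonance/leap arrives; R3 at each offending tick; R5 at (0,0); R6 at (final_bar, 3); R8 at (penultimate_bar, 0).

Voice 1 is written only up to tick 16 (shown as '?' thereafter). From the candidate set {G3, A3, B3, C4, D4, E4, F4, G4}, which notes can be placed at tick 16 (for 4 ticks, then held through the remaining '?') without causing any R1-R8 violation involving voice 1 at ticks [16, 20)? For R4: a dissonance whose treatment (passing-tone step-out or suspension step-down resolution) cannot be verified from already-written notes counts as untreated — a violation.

G3: legal
A3: violates R4
B3: legal
C4: violates R4
D4: violates R1
E4: legal
F4: violates R4,R7
G4: violates R2

{B3, E4, G3}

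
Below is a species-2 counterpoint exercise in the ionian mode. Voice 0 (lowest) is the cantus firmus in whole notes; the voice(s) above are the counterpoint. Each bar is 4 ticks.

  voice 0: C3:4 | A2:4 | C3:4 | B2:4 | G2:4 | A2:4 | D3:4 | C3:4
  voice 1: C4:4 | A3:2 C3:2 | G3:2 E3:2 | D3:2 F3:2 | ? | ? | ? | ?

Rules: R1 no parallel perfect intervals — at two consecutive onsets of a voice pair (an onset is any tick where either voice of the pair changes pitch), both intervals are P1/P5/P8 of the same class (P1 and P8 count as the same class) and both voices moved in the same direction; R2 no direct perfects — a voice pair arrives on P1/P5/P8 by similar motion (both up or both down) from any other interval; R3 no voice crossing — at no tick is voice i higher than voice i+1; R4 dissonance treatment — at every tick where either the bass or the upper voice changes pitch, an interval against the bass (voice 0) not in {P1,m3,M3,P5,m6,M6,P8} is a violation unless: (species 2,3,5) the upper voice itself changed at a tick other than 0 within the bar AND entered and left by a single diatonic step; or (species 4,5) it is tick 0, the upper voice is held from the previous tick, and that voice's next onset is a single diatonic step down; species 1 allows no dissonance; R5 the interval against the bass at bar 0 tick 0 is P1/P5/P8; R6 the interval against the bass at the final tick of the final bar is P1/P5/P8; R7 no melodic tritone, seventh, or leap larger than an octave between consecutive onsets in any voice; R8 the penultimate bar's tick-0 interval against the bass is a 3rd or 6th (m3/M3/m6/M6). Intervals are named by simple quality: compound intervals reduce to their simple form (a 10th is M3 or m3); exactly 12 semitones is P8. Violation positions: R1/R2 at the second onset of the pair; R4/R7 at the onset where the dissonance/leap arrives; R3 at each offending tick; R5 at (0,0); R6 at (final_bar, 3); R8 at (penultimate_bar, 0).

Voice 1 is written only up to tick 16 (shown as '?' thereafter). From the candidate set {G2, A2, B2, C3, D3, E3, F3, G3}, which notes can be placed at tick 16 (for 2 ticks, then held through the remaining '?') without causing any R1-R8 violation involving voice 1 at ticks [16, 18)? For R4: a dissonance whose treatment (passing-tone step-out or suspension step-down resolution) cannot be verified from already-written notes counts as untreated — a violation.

G2: violates R2,R7
A2: violates R4
B2: violates R7
C3: violates R4
D3: violates R2
E3: legal
F3: violates R4
G3: legal

{E3, G3}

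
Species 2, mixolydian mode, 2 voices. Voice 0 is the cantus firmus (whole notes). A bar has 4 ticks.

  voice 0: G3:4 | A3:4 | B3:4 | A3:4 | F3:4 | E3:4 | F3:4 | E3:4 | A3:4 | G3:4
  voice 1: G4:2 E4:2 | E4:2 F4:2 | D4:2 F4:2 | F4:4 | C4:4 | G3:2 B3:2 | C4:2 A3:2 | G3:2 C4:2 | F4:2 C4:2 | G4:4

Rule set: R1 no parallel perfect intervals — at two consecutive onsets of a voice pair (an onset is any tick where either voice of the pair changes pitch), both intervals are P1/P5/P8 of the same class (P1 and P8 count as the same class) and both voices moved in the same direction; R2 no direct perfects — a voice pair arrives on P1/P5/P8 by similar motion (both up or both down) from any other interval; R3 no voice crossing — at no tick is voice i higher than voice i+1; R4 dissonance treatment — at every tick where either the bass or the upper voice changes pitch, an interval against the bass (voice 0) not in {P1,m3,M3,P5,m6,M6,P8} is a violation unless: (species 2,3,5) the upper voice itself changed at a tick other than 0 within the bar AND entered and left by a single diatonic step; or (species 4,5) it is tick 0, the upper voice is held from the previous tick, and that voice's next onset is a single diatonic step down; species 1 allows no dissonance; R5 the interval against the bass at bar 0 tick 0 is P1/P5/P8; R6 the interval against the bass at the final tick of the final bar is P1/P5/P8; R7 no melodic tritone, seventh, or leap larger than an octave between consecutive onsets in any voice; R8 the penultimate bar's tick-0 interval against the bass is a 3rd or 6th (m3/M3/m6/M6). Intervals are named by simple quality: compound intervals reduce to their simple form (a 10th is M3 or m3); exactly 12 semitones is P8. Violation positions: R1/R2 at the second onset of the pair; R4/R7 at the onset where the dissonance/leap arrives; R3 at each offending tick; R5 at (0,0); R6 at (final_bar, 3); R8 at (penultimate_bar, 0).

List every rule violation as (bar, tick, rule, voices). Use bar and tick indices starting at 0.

(2, 2, R4, (0, 1))
(4, 0, R2, (0, 1))
(6, 0, R1, (0, 1))

bar 0: v0=G3 v1=G4 downbeat P8
bar 1: v0=A3 v1=E4 downbeat P5
bar 2: v0=B3 v1=D4 downbeat m3
bar 3: v0=A3 v1=F4 downbeat m6
bar 4: v0=F3 v1=C4 downbeat P5
bar 5: v0=E3 v1=G3 downbeat m3
bar 6: v0=F3 v1=C4 downbeat P5
bar 7: v0=E3 v1=G3 downbeat m3
bar 8: v0=A3 v1=F4 downbeat m6
bar 9: v0=G3 v1=G4 downbeat P8
  -> R4 @ bar 2 tick 2 v(0, 1): B3/F4 TT untreated
  -> R2 @ bar 4 tick 0 v(0, 1): A3/F4 m6 -> F3/C4 P5 similar
  -> R1 @ bar 6 tick 0 v(0, 1): E3/B3 P5 -> F3/C4 P5 similar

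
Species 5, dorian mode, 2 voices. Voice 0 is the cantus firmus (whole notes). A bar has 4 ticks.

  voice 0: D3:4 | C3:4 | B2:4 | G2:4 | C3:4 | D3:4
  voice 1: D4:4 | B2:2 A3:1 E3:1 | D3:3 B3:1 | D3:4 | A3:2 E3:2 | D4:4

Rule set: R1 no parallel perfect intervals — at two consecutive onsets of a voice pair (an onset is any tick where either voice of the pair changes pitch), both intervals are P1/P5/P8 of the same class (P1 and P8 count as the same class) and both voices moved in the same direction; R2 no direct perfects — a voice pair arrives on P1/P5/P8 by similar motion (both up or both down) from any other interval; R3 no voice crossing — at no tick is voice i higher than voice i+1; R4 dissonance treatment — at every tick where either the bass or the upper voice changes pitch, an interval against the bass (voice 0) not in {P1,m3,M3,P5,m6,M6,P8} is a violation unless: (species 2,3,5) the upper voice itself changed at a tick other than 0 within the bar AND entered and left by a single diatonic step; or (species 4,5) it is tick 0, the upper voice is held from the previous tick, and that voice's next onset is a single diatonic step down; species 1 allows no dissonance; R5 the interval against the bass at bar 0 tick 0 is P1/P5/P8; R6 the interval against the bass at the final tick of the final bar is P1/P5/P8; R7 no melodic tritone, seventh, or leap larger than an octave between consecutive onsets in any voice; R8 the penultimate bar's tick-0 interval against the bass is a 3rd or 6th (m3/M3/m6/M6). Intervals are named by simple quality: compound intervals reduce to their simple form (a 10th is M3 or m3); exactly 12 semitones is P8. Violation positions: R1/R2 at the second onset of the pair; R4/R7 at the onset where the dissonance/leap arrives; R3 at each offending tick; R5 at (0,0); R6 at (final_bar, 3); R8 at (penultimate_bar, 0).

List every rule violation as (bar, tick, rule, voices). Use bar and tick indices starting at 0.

(1, 0, R3, (0, 1))
(1, 0, R4, (0, 1))
(1, 0, R7, (1,))
(1, 1, R3, (0, 1))
(1, 2, R7, (1,))
(3, 0, R2, (0, 1))
(5, 0, R2, (0, 1))
(5, 0, R7, (1,))

bar 0: v0=D3 v1=D4 downbeat P8
bar 1: v0=C3 v1=B2 downbeat m2
bar 2: v0=B2 v1=D3 downbeat m3
bar 3: v0=G2 v1=D3 downbeat P5
bar 4: v0=C3 v1=A3 downbeat M6
bar 5: v0=D3 v1=D4 downbeat P8
  -> R3 @ bar 1 tick 0 v(0, 1): C3 above B2
  -> R4 @ bar 1 tick 0 v(0, 1): C3/B2 m2 untreated
  -> R7 @ bar 1 tick 0 v(1,): D4->B2 leap 15st
  -> R3 @ bar 1 tick 1 v(0, 1): C3 above B2
  -> R7 @ bar 1 tick 2 v(1,): B2->A3 leap 10st
  -> R2 @ bar 3 tick 0 v(0, 1): B2/B3 P8 -> G2/D3 P5 similar
  -> R2 @ bar 5 tick 0 v(0, 1): C3/E3 M3 -> D3/D4 P8 similar
  -> R7 @ bar 5 tick 0 v(1,): E3->D4 leap 10st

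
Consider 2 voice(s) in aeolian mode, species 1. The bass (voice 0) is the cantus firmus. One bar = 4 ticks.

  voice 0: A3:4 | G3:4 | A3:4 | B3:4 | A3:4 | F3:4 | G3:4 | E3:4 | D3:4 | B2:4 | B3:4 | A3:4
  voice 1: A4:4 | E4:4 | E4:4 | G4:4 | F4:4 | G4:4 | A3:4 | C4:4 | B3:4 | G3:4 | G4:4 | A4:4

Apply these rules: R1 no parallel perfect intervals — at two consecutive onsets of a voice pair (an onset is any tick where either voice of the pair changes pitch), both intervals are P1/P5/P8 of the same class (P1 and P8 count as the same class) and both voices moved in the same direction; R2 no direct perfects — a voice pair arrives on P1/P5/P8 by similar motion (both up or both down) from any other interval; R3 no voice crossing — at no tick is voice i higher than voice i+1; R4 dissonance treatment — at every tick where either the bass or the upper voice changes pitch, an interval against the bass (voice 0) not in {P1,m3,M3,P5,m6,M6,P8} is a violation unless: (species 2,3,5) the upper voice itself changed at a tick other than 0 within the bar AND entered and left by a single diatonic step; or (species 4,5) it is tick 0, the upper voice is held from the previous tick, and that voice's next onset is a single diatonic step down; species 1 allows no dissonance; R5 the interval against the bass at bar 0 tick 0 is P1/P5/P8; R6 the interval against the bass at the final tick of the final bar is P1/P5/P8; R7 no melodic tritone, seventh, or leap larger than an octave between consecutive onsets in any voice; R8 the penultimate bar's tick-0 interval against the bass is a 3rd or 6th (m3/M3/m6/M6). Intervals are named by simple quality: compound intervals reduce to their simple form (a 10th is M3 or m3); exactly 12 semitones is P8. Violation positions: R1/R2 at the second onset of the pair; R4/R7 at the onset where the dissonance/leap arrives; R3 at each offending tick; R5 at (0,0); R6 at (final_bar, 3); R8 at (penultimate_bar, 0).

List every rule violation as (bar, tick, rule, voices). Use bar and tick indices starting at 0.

(5, 0, R4, (0, 1))
(6, 0, R4, (0, 1))
(6, 0, R7, (1,))

bar 0: v0=A3 v1=A4 downbeat P8
bar 1: v0=G3 v1=E4 downbeat M6
bar 2: v0=A3 v1=E4 downbeat P5
bar 3: v0=B3 v1=G4 downbeat m6
bar 4: v0=A3 v1=F4 downbeat m6
bar 5: v0=F3 v1=G4 downbeat M2
bar 6: v0=G3 v1=A3 downbeat M2
bar 7: v0=E3 v1=C4 downbeat m6
bar 8: v0=D3 v1=B3 downbeat M6
bar 9: v0=B2 v1=G3 downbeat m6
bar 10: v0=B3 v1=G4 downbeat m6
bar 11: v0=A3 v1=A4 downbeat P8
  -> R4 @ bar 5 tick 0 v(0, 1): F3/G4 M2 untreated
  -> R4 @ bar 6 tick 0 v(0, 1): G3/A3 M2 untreated
  -> R7 @ bar 6 tick 0 v(1,): G4->A3 leap 10st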